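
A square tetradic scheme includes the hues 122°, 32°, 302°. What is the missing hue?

A square tetradic scheme places four hues every 90°.
The full set through 32° is {32°, 122°, 212°, 302°}.
Given {32°, 122°, 302°}, the missing hue is 212°.

212°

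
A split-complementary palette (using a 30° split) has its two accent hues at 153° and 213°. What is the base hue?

The accents sit 30° either side of the complement, so the complement is their short-arc midpoint on the wheel.
Short-arc midpoint of 153° and 213°: 183°.
Base is 180° from the complement: 183 − 180 = 3°

3°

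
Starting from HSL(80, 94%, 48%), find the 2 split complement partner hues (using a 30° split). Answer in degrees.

230° and 290°

Complement of 80 deg: 80 + 180 = 260°
260 − 30 = 230°
260 + 30 = 290°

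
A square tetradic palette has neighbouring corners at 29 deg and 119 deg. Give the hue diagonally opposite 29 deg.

209°

A square tetradic scheme places four hues 90° apart; opposite corners are 180° apart.
29 + 180 = 209°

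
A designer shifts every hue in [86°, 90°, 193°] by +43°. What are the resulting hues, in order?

129°, 133°, 236°

86 + 43 = 129°
90 + 43 = 133°
193 + 43 = 236°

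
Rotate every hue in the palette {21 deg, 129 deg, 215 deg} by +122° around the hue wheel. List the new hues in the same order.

143°, 251°, 337°

21 + 122 = 143°
129 + 122 = 251°
215 + 122 = 337°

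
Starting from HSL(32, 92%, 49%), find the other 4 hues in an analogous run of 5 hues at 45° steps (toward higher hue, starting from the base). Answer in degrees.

32 + 45 = 77°
32 + 90 = 122°
32 + 135 = 167°
32 + 180 = 212°

77°, 122°, 167° and 212°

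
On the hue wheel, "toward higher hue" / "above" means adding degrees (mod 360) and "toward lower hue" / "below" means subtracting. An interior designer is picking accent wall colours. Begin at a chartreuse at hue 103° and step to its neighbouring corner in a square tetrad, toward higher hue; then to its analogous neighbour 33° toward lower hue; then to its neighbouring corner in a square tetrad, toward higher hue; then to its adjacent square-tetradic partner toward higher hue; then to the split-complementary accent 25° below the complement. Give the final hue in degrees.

103 + 90 = 193°   (square ↑)
193 − 33 = 160°   (analog 33° ↓)
160 + 90 = 250°   (square ↑)
250 + 90 = 340°   (square ↑)
340 + 155 = 495 → 495 − 360 = 135°   (split-comp 25° ↓)

135°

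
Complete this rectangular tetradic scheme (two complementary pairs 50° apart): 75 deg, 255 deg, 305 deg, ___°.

A rectangular tetradic uses two complementary pairs 50° apart: offsets 0°, 50°, 180°, 230°.
Among {75°, 255°, 305°}, 75° and 255° are a 180° pair.
The remaining hue 305° needs its own complement: 305 + 180 = 485 → 485 − 360 = 125°

125°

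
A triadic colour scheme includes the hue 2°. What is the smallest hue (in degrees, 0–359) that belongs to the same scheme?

A triad places three hues 120° apart.
The full set through 2° is {2°, 122°, 242°}.

2°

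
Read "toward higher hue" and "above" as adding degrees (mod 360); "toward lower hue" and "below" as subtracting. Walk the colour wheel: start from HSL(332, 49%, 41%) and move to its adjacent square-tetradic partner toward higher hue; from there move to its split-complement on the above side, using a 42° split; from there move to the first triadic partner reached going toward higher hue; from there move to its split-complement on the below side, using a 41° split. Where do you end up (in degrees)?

332 + 90 = 422 → 422 − 360 = 62°   (square ↑)
62 + 222 = 284°   (split-comp 42° ↑)
284 + 120 = 404 → 404 − 360 = 44°   (triadic ↑)
44 + 139 = 183°   (split-comp 41° ↓)

183°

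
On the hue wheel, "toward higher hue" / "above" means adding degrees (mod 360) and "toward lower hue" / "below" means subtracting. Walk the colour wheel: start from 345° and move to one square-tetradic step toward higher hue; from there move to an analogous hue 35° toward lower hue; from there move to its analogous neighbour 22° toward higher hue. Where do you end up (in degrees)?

62°

345 + 90 = 435 → 435 − 360 = 75°   (square ↑)
75 − 35 = 40°   (analog 35° ↓)
40 + 22 = 62°   (analog 22° ↑)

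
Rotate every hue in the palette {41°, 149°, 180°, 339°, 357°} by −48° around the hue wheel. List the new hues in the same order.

353°, 101°, 132°, 291°, 309°

41 − 48 = -7 → -7 + 360 = 353°
149 − 48 = 101°
180 − 48 = 132°
339 − 48 = 291°
357 − 48 = 309°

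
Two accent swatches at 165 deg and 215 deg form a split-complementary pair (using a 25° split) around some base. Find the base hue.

10°

The accents sit 25° either side of the complement, so the complement is their short-arc midpoint on the wheel.
Short-arc midpoint of 165° and 215°: 190°.
Base is 180° from the complement: 190 − 180 = 10°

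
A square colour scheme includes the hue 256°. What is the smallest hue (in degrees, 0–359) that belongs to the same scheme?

A square tetradic scheme places four hues every 90°.
The full set through 256° is {76°, 166°, 256°, 346°}.

76°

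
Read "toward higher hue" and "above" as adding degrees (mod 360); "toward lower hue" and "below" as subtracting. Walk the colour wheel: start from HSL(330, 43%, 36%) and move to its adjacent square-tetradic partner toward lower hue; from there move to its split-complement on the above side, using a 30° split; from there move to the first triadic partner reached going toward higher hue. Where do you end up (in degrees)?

210°

−90° (square ↓): 330 − 90 = 240°
+210° (split-comp 30° ↑): 240 + 210 = 450 → 450 − 360 = 90°
+120° (triadic ↑): 90 + 120 = 210°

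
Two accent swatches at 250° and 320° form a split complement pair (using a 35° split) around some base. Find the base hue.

The accents sit 35° either side of the complement, so the complement is their short-arc midpoint on the wheel.
Short-arc midpoint of 250° and 320°: 285°.
Base is 180° from the complement: 285 − 180 = 105°

105°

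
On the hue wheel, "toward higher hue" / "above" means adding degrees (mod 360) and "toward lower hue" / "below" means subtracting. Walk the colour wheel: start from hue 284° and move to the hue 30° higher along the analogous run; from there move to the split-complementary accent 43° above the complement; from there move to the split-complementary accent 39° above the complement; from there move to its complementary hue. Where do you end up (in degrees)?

216°

284 + 30 = 314°   (analog 30° ↑)
314 + 223 = 537 → 537 − 360 = 177°   (split-comp 43° ↑)
177 + 219 = 396 → 396 − 360 = 36°   (split-comp 39° ↑)
36 + 180 = 216°   (complement)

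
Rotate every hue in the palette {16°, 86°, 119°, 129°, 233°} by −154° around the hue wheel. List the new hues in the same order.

16 − 154 = -138 → -138 + 360 = 222°
86 − 154 = -68 → -68 + 360 = 292°
119 − 154 = -35 → -35 + 360 = 325°
129 − 154 = -25 → -25 + 360 = 335°
233 − 154 = 79°

222°, 292°, 325°, 335°, 79°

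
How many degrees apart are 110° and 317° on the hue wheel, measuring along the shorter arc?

|110 − 317| = 207.
The shorter arc is 360 − 207 = 153°.

153°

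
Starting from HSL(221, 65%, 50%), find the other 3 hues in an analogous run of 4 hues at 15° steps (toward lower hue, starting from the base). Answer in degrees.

221 − 15 = 206°
221 − 30 = 191°
221 − 45 = 176°

206°, 191°, and 176°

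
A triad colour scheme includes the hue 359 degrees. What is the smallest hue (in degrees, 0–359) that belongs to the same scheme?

119°

A triad places three hues 120° apart.
The full set through 359° is {119°, 239°, 359°}.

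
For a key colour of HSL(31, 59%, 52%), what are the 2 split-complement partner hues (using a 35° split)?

Split-complementary hues sit 35° either side of the complement.
Complement of 31°: 31 + 180 = 211°
211 − 35 = 176°
211 + 35 = 246°

176° and 246°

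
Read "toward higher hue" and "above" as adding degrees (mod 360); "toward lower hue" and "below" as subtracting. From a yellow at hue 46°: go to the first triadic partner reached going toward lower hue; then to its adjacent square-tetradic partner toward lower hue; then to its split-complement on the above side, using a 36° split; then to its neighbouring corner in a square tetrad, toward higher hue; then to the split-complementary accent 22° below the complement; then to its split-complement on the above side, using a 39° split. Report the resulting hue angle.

159°

46 − 120 = -74 → -74 + 360 = 286°   (triadic ↓)
286 − 90 = 196°   (square ↓)
196 + 216 = 412 → 412 − 360 = 52°   (split-comp 36° ↑)
52 + 90 = 142°   (square ↑)
142 + 158 = 300°   (split-comp 22° ↓)
300 + 219 = 519 → 519 − 360 = 159°   (split-comp 39° ↑)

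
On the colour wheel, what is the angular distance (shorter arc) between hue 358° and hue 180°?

178°

|358 − 180| = 178.
178 ≤ 180, so the shorter arc is 178°.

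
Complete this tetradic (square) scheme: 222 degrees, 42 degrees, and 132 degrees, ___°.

312°

A square tetradic scheme places four hues every 90°.
The full set through 42° is {42°, 132°, 222°, 312°}.
Given {42°, 132°, 222°}, the missing hue is 312°.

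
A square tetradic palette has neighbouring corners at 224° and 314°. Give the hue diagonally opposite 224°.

A square tetradic scheme places four hues 90° apart; opposite corners are 180° apart.
224 + 180 = 404 → 404 − 360 = 44°

44°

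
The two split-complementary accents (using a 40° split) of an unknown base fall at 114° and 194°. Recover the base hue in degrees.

The accents sit 40° either side of the complement, so the complement is their short-arc midpoint on the wheel.
Short-arc midpoint of 114° and 194°: 154°.
Base is 180° from the complement: 154 − 180 = -26 → -26 + 360 = 334°

334°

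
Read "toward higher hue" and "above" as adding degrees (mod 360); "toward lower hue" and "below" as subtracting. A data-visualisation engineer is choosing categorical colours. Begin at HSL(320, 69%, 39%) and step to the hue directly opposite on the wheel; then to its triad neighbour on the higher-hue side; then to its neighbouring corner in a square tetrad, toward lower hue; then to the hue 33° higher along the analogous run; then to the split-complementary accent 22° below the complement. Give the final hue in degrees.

320 + 180 = 500 → 500 − 360 = 140°   (complement)
140 + 120 = 260°   (triadic ↑)
260 − 90 = 170°   (square ↓)
170 + 33 = 203°   (analog 33° ↑)
203 + 158 = 361 → 361 − 360 = 1°   (split-comp 22° ↓)

1°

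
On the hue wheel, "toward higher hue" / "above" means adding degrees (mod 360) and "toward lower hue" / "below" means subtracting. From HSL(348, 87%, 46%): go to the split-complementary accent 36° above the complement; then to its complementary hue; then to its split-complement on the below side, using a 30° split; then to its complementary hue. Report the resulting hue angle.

354°

split-comp 36° ↑ +216°: 348 + 216 = 564 → 564 − 360 = 204°
complement +180°: 204 + 180 = 384 → 384 − 360 = 24°
split-comp 30° ↓ +150°: 24 + 150 = 174°
complement +180°: 174 + 180 = 354°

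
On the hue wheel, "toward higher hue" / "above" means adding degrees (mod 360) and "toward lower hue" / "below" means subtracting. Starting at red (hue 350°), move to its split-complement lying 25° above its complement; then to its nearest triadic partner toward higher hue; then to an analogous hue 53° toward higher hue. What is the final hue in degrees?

8°

350 + 205 = 555 → 555 − 360 = 195°   (split-comp 25° ↑)
195 + 120 = 315°   (triadic ↑)
315 + 53 = 368 → 368 − 360 = 8°   (analog 53° ↑)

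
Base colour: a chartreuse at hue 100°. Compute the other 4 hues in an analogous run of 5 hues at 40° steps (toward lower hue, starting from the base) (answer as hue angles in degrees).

Analogous hues sit every 40° along the wheel.
100 − 40 = 60°
100 − 80 = 20°
100 − 120 = -20 → -20 + 360 = 340°
100 − 160 = -60 → -60 + 360 = 300°

60°, 20°, 340° and 300°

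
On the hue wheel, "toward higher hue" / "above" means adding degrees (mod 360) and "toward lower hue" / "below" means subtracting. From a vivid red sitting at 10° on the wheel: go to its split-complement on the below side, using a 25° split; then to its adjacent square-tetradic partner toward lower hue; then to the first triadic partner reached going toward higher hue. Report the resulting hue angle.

195°

+155° (split-comp 25° ↓): 10 + 155 = 165°
−90° (square ↓): 165 − 90 = 75°
+120° (triadic ↑): 75 + 120 = 195°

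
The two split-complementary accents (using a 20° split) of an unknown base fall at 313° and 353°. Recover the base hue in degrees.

The accents sit 20° either side of the complement, so the complement is their short-arc midpoint on the wheel.
Short-arc midpoint of 313° and 353°: 333°.
Base is 180° from the complement: 333 − 180 = 153°

153°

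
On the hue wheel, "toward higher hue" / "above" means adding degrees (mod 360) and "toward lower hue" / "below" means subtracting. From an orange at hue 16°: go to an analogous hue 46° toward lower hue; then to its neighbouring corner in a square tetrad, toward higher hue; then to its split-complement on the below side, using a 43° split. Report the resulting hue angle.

−46° (analog 46° ↓): 16 − 46 = -30 → -30 + 360 = 330°
+90° (square ↑): 330 + 90 = 420 → 420 − 360 = 60°
+137° (split-comp 43° ↓): 60 + 137 = 197°

197°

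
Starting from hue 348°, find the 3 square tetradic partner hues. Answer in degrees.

A square tetradic scheme places four hues every 90°.
348 + 90 = 438 → 438 − 360 = 78°
348 + 180 = 528 → 528 − 360 = 168°
348 + 270 = 618 → 618 − 360 = 258°

78°, 168°, and 258°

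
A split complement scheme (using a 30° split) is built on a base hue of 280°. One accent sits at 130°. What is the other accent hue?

70°

Split-complementary hues sit 30° either side of the complement.
Complement of the base 280°: 280 + 180 = 460 → 460 − 360 = 100°
The given accent 130° is 30° one side of 100°; the other accent sits 30° the other side: 100 − 30 = 70°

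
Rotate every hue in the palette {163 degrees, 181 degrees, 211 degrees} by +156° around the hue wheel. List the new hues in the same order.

163 + 156 = 319°
181 + 156 = 337°
211 + 156 = 367 → 367 − 360 = 7°

319°, 337°, 7°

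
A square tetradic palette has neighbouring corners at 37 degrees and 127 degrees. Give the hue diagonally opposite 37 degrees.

217°

A square tetradic scheme places four hues 90° apart; opposite corners are 180° apart.
37 + 180 = 217°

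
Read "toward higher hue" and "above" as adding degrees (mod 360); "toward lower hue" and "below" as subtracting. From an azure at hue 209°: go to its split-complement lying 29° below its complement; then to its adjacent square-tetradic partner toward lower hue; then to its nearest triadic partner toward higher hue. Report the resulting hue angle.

+151° (split-comp 29° ↓): 209 + 151 = 360 → 360 − 360 = 0°
−90° (square ↓): 0 − 90 = -90 → -90 + 360 = 270°
+120° (triadic ↑): 270 + 120 = 390 → 390 − 360 = 30°

30°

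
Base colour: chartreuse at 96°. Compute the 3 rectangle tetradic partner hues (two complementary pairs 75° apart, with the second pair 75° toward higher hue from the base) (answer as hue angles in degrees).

171°, 276°, 351°

A rectangular tetradic uses two complementary pairs 75° apart: offsets 0°, 75°, 180°, 255°.
96 + 75 = 171°
96 + 180 = 276°
96 + 255 = 351°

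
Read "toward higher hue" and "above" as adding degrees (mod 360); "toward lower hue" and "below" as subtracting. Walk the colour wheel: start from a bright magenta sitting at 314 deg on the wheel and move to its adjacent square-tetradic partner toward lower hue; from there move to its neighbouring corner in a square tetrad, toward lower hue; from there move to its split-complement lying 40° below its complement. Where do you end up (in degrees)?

274°

−90° (square ↓): 314 − 90 = 224°
−90° (square ↓): 224 − 90 = 134°
+140° (split-comp 40° ↓): 134 + 140 = 274°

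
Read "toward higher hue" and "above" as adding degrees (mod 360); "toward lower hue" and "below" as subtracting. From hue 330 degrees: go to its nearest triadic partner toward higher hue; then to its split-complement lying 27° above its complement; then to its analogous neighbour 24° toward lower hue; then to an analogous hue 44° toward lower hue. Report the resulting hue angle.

+120° (triadic ↑): 330 + 120 = 450 → 450 − 360 = 90°
+207° (split-comp 27° ↑): 90 + 207 = 297°
−24° (analog 24° ↓): 297 − 24 = 273°
−44° (analog 44° ↓): 273 − 44 = 229°

229°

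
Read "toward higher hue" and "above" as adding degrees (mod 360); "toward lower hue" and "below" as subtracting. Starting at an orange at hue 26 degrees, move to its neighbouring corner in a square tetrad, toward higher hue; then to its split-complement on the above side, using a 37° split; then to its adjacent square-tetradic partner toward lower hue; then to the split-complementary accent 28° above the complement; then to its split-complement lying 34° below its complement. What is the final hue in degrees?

237°

26 + 90 = 116°   (square ↑)
116 + 217 = 333°   (split-comp 37° ↑)
333 − 90 = 243°   (square ↓)
243 + 208 = 451 → 451 − 360 = 91°   (split-comp 28° ↑)
91 + 146 = 237°   (split-comp 34° ↓)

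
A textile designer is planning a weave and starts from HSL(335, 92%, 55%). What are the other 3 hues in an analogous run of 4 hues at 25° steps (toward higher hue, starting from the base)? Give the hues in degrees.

0°, 25°, 50°

Analogous hues sit every 25° along the wheel.
335 + 25 = 360 → 360 − 360 = 0°
335 + 50 = 385 → 385 − 360 = 25°
335 + 75 = 410 → 410 − 360 = 50°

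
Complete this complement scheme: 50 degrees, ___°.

The complement sits 180° across the wheel.
The full set through 50° is {50°, 230°}.
Given {50°}, the missing hue is 230°.

230°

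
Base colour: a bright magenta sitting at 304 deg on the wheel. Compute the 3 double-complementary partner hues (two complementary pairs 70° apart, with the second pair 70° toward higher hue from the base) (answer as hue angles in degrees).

14°, 124° and 194°

A rectangular tetradic uses two complementary pairs 70° apart: offsets 0°, 70°, 180°, 250°.
304 + 70 = 374 → 374 − 360 = 14°
304 + 180 = 484 → 484 − 360 = 124°
304 + 250 = 554 → 554 − 360 = 194°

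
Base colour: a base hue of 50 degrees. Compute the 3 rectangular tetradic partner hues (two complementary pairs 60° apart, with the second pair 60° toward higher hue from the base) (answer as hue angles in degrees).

110°, 230°, and 290°

50 + 60 = 110°
50 + 180 = 230°
50 + 240 = 290°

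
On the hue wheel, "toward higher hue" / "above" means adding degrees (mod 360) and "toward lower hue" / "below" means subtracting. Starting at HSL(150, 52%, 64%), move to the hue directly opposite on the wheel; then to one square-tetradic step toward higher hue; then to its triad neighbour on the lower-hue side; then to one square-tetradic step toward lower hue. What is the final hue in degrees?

150 + 180 = 330°   (complement)
330 + 90 = 420 → 420 − 360 = 60°   (square ↑)
60 − 120 = -60 → -60 + 360 = 300°   (triadic ↓)
300 − 90 = 210°   (square ↓)

210°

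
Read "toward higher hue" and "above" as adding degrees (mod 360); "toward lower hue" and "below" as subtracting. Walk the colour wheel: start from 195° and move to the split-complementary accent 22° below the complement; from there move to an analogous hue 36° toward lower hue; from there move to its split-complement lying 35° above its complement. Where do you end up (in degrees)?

195 + 158 = 353°   (split-comp 22° ↓)
353 − 36 = 317°   (analog 36° ↓)
317 + 215 = 532 → 532 − 360 = 172°   (split-comp 35° ↑)

172°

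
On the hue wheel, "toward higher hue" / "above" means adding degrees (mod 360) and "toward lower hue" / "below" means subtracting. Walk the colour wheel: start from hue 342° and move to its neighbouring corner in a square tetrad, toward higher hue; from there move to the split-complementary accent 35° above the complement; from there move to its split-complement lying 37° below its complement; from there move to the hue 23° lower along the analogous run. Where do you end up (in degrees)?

47°

342 + 90 = 432 → 432 − 360 = 72°   (square ↑)
72 + 215 = 287°   (split-comp 35° ↑)
287 + 143 = 430 → 430 − 360 = 70°   (split-comp 37° ↓)
70 − 23 = 47°   (analog 23° ↓)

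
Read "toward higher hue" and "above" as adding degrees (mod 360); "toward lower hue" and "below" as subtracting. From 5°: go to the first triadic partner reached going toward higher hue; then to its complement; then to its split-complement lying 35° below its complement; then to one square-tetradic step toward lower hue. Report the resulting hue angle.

triadic ↑ +120°: 5 + 120 = 125°
complement +180°: 125 + 180 = 305°
split-comp 35° ↓ +145°: 305 + 145 = 450 → 450 − 360 = 90°
square ↓ −90°: 90 − 90 = 0°

0°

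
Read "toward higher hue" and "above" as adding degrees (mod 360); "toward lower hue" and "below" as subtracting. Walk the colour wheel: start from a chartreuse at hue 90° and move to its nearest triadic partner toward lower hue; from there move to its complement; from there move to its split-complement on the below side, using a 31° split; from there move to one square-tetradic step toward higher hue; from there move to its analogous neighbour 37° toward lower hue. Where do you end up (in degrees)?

352°

triadic ↓ −120°: 90 − 120 = -30 → -30 + 360 = 330°
complement +180°: 330 + 180 = 510 → 510 − 360 = 150°
split-comp 31° ↓ +149°: 150 + 149 = 299°
square ↑ +90°: 299 + 90 = 389 → 389 − 360 = 29°
analog 37° ↓ −37°: 29 − 37 = -8 → -8 + 360 = 352°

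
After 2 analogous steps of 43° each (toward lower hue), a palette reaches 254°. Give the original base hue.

2 steps of 43° (toward lower hue) give a net shift of −86°.
Start = end − shift: 254 + 86 = 340°

340°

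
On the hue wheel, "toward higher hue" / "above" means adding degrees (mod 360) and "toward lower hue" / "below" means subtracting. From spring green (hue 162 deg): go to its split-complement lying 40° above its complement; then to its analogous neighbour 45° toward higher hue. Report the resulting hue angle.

67°

split-comp 40° ↑ +220°: 162 + 220 = 382 → 382 − 360 = 22°
analog 45° ↑ +45°: 22 + 45 = 67°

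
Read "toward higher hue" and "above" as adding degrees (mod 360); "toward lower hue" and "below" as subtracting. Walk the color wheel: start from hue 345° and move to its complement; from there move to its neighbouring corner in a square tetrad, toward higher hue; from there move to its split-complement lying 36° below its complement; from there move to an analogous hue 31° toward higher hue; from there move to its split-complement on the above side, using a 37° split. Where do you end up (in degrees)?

complement +180°: 345 + 180 = 525 → 525 − 360 = 165°
square ↑ +90°: 165 + 90 = 255°
split-comp 36° ↓ +144°: 255 + 144 = 399 → 399 − 360 = 39°
analog 31° ↑ +31°: 39 + 31 = 70°
split-comp 37° ↑ +217°: 70 + 217 = 287°

287°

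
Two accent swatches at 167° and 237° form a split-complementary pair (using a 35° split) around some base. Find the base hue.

22°

The accents sit 35° either side of the complement, so the complement is their short-arc midpoint on the wheel.
Short-arc midpoint of 167° and 237°: 202°.
Base is 180° from the complement: 202 − 180 = 22°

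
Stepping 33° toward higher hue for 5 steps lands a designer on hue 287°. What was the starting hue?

122°

5 steps of 33° (toward higher hue) give a net shift of +165°.
Start = end − shift: 287 − 165 = 122°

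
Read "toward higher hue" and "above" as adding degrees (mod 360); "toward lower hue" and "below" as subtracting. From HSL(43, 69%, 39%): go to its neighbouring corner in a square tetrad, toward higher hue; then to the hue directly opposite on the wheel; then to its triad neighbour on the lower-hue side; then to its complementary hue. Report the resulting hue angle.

+90° (square ↑): 43 + 90 = 133°
+180° (complement): 133 + 180 = 313°
−120° (triadic ↓): 313 − 120 = 193°
+180° (complement): 193 + 180 = 373 → 373 − 360 = 13°

13°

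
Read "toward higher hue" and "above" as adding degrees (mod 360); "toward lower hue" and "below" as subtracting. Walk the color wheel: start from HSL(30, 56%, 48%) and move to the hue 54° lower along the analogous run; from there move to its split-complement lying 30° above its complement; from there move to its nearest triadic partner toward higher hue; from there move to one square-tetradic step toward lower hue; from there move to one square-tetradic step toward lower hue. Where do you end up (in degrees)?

−54° (analog 54° ↓): 30 − 54 = -24 → -24 + 360 = 336°
+210° (split-comp 30° ↑): 336 + 210 = 546 → 546 − 360 = 186°
+120° (triadic ↑): 186 + 120 = 306°
−90° (square ↓): 306 − 90 = 216°
−90° (square ↓): 216 − 90 = 126°

126°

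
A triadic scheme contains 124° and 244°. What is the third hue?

4°

A triad spaces three hues 120° apart.
The full set is {4°, 124°, 244°}.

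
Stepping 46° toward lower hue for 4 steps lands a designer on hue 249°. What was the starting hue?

73°

4 steps of 46° (toward lower hue) give a net shift of −184°.
Start = end − shift: 249 + 184 = 433 → 433 − 360 = 73°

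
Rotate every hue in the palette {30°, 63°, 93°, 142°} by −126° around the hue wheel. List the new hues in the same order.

264°, 297°, 327°, 16°

30 − 126 = -96 → -96 + 360 = 264°
63 − 126 = -63 → -63 + 360 = 297°
93 − 126 = -33 → -33 + 360 = 327°
142 − 126 = 16°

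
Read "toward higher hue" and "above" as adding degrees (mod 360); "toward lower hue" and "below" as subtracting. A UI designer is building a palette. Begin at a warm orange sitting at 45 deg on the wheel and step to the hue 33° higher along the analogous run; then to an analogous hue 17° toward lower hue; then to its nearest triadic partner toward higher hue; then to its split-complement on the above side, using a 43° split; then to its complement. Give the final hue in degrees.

224°

analog 33° ↑ +33°: 45 + 33 = 78°
analog 17° ↓ −17°: 78 − 17 = 61°
triadic ↑ +120°: 61 + 120 = 181°
split-comp 43° ↑ +223°: 181 + 223 = 404 → 404 − 360 = 44°
complement +180°: 44 + 180 = 224°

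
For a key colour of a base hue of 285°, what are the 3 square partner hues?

15°, 105°, and 195°

285 + 90 = 375 → 375 − 360 = 15°
285 + 180 = 465 → 465 − 360 = 105°
285 + 270 = 555 → 555 − 360 = 195°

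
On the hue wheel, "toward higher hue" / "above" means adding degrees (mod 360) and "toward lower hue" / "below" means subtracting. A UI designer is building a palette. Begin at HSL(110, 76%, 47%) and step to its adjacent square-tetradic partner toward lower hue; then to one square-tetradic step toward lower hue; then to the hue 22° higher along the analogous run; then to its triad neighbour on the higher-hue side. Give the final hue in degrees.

−90° (square ↓): 110 − 90 = 20°
−90° (square ↓): 20 − 90 = -70 → -70 + 360 = 290°
+22° (analog 22° ↑): 290 + 22 = 312°
+120° (triadic ↑): 312 + 120 = 432 → 432 − 360 = 72°

72°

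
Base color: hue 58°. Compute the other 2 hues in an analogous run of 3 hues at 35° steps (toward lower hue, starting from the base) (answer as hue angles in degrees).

Analogous hues sit every 35° along the wheel.
58 − 35 = 23°
58 − 70 = -12 → -12 + 360 = 348°

23° and 348°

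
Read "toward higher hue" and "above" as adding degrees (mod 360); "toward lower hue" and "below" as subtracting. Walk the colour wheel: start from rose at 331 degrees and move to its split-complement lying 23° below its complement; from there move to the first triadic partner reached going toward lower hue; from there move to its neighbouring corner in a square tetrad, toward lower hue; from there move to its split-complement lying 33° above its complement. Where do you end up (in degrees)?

131°

331 + 157 = 488 → 488 − 360 = 128°   (split-comp 23° ↓)
128 − 120 = 8°   (triadic ↓)
8 − 90 = -82 → -82 + 360 = 278°   (square ↓)
278 + 213 = 491 → 491 − 360 = 131°   (split-comp 33° ↑)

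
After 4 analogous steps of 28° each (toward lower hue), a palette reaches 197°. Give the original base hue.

4 steps of 28° (toward lower hue) give a net shift of −112°.
Start = end − shift: 197 + 112 = 309°

309°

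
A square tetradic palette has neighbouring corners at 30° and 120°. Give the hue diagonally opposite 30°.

210°

A square tetradic scheme places four hues 90° apart; opposite corners are 180° apart.
30 + 180 = 210°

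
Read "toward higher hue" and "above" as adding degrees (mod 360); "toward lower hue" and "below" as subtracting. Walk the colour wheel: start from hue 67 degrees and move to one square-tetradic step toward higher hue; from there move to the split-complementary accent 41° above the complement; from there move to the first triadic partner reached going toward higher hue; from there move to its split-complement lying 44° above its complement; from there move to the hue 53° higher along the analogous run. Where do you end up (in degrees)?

55°

67 + 90 = 157°   (square ↑)
157 + 221 = 378 → 378 − 360 = 18°   (split-comp 41° ↑)
18 + 120 = 138°   (triadic ↑)
138 + 224 = 362 → 362 − 360 = 2°   (split-comp 44° ↑)
2 + 53 = 55°   (analog 53° ↑)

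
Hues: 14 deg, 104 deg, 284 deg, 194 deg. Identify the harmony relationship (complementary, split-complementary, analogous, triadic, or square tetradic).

Sort the hues: 14°, 104°, 194°, 284°.
Successive gaps around the wheel: 90°, 90°, 90°, 90°.
Four hues every 90° form a square tetradic scheme.

square tetradic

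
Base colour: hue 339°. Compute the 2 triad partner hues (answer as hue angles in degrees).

99° and 219°

A triad places three hues 120° apart.
339 + 120 = 459 → 459 − 360 = 99°
339 + 240 = 579 → 579 − 360 = 219°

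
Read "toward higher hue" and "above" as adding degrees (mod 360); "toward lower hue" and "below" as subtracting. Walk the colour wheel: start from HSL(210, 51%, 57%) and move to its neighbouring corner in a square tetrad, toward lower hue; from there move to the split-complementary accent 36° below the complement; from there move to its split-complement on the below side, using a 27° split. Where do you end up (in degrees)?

−90° (square ↓): 210 − 90 = 120°
+144° (split-comp 36° ↓): 120 + 144 = 264°
+153° (split-comp 27° ↓): 264 + 153 = 417 → 417 − 360 = 57°

57°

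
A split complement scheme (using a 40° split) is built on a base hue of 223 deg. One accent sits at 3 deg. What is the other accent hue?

83°

Split-complementary hues sit 40° either side of the complement.
Complement of the base 223°: 223 + 180 = 403 → 403 − 360 = 43°
The given accent 3° is 40° one side of 43°; the other accent sits 40° the other side: 43 + 40 = 83°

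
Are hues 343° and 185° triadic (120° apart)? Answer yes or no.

Angular distance: |343 − 185| = 158 = 158°.
Triadic (120° apart) requires 120°.

no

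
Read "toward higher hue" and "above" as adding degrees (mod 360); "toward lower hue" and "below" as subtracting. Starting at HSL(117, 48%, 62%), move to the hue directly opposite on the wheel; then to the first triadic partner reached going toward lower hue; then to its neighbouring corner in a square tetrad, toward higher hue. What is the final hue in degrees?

+180° (complement): 117 + 180 = 297°
−120° (triadic ↓): 297 − 120 = 177°
+90° (square ↑): 177 + 90 = 267°

267°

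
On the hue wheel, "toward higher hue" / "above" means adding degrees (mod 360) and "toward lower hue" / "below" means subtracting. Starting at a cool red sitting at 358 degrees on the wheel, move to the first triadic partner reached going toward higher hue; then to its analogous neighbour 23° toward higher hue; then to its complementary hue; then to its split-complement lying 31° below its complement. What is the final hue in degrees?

110°

triadic ↑ +120°: 358 + 120 = 478 → 478 − 360 = 118°
analog 23° ↑ +23°: 118 + 23 = 141°
complement +180°: 141 + 180 = 321°
split-comp 31° ↓ +149°: 321 + 149 = 470 → 470 − 360 = 110°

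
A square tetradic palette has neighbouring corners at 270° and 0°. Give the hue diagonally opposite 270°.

A square tetradic scheme places four hues 90° apart; opposite corners are 180° apart.
270 + 180 = 450 → 450 − 360 = 90°

90°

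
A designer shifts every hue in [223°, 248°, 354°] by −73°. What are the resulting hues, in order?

223 − 73 = 150°
248 − 73 = 175°
354 − 73 = 281°

150°, 175°, 281°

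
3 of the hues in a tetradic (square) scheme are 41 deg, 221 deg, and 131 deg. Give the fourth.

311°

A square tetradic scheme places four hues every 90°.
The full set through 41° is {41°, 131°, 221°, 311°}.
Given {41°, 131°, 221°}, the missing hue is 311°.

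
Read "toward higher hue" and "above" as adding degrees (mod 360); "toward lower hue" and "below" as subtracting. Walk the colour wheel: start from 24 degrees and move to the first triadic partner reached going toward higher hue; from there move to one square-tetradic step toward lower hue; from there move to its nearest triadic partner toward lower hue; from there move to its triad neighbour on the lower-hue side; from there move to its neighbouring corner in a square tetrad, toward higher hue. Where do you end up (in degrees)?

264°

24 + 120 = 144°   (triadic ↑)
144 − 90 = 54°   (square ↓)
54 − 120 = -66 → -66 + 360 = 294°   (triadic ↓)
294 − 120 = 174°   (triadic ↓)
174 + 90 = 264°   (square ↑)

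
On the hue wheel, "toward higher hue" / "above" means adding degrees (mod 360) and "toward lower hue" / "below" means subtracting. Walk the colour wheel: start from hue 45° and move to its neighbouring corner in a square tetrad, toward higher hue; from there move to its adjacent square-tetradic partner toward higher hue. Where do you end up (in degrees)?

45 + 90 = 135°   (square ↑)
135 + 90 = 225°   (square ↑)

225°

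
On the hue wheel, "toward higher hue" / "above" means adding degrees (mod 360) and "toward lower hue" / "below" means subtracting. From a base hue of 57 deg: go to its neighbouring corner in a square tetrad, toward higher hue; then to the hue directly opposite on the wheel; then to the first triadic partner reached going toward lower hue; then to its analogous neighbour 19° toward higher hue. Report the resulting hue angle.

226°

57 + 90 = 147°   (square ↑)
147 + 180 = 327°   (complement)
327 − 120 = 207°   (triadic ↓)
207 + 19 = 226°   (analog 19° ↑)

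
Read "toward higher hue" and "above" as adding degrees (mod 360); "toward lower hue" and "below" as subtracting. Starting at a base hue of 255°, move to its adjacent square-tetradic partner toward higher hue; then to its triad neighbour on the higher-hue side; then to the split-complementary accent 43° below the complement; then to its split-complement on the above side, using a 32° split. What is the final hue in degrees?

square ↑ +90°: 255 + 90 = 345°
triadic ↑ +120°: 345 + 120 = 465 → 465 − 360 = 105°
split-comp 43° ↓ +137°: 105 + 137 = 242°
split-comp 32° ↑ +212°: 242 + 212 = 454 → 454 − 360 = 94°

94°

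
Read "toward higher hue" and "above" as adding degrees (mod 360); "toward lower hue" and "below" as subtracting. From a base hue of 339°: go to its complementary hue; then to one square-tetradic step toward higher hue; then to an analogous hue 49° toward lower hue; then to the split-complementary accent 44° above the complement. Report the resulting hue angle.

+180° (complement): 339 + 180 = 519 → 519 − 360 = 159°
+90° (square ↑): 159 + 90 = 249°
−49° (analog 49° ↓): 249 − 49 = 200°
+224° (split-comp 44° ↑): 200 + 224 = 424 → 424 − 360 = 64°

64°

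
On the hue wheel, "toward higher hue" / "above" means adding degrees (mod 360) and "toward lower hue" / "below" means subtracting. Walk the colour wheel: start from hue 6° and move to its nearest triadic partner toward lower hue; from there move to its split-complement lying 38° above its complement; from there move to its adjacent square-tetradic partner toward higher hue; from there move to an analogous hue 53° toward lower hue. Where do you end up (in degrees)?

−120° (triadic ↓): 6 − 120 = -114 → -114 + 360 = 246°
+218° (split-comp 38° ↑): 246 + 218 = 464 → 464 − 360 = 104°
+90° (square ↑): 104 + 90 = 194°
−53° (analog 53° ↓): 194 − 53 = 141°

141°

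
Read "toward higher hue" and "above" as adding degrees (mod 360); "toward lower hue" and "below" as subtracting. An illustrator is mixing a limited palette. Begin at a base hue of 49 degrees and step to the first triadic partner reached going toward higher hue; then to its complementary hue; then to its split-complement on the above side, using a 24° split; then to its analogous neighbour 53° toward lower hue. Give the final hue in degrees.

140°

+120° (triadic ↑): 49 + 120 = 169°
+180° (complement): 169 + 180 = 349°
+204° (split-comp 24° ↑): 349 + 204 = 553 → 553 − 360 = 193°
−53° (analog 53° ↓): 193 − 53 = 140°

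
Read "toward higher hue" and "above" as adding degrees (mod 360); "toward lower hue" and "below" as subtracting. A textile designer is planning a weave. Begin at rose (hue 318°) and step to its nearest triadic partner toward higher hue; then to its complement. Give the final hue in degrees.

+120° (triadic ↑): 318 + 120 = 438 → 438 − 360 = 78°
+180° (complement): 78 + 180 = 258°

258°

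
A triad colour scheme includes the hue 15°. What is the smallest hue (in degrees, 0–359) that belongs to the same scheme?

A triad places three hues 120° apart.
The full set through 15° is {15°, 135°, 255°}.

15°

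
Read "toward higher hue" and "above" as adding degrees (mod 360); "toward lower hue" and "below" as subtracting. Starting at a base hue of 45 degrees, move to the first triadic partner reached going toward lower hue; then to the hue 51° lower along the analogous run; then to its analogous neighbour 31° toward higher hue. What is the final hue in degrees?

45 − 120 = -75 → -75 + 360 = 285°   (triadic ↓)
285 − 51 = 234°   (analog 51° ↓)
234 + 31 = 265°   (analog 31° ↑)

265°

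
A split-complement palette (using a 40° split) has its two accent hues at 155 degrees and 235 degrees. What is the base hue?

15°

The accents sit 40° either side of the complement, so the complement is their short-arc midpoint on the wheel.
Short-arc midpoint of 155° and 235°: 195°.
Base is 180° from the complement: 195 − 180 = 15°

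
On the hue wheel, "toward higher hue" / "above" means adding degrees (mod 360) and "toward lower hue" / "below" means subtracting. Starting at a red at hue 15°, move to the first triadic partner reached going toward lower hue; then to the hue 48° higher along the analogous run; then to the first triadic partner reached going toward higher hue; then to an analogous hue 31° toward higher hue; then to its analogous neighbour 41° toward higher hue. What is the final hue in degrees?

−120° (triadic ↓): 15 − 120 = -105 → -105 + 360 = 255°
+48° (analog 48° ↑): 255 + 48 = 303°
+120° (triadic ↑): 303 + 120 = 423 → 423 − 360 = 63°
+31° (analog 31° ↑): 63 + 31 = 94°
+41° (analog 41° ↑): 94 + 41 = 135°

135°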